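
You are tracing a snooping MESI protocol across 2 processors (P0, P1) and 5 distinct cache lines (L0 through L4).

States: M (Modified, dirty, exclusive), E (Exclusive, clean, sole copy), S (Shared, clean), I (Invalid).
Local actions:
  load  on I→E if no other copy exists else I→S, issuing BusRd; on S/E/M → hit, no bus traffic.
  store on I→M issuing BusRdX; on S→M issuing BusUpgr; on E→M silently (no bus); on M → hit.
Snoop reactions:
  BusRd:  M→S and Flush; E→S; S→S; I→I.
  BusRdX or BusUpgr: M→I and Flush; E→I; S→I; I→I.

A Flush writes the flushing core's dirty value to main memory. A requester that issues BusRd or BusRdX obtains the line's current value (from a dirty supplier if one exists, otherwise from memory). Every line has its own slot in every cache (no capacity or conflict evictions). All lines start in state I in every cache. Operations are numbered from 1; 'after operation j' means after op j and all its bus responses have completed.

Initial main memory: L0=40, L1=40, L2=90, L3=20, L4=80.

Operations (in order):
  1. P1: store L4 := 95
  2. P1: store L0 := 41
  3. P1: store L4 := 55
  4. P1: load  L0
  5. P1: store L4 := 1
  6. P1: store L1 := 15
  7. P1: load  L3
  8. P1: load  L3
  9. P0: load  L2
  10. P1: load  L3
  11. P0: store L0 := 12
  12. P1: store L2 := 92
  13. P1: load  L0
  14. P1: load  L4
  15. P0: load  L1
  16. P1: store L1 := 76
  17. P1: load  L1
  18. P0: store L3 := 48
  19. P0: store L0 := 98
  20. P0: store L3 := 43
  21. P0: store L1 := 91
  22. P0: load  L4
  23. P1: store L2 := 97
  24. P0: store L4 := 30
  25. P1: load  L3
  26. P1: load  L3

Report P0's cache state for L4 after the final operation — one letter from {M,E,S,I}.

state = M

[1] P1: store L4 := 95 | P0:I, P1:M(95) | bus: BusRdX
[2] P1: store L0 := 41 | P0:I, P1:M(41) | bus: BusRdX
[3] P1: store L4 := 55 | P0:I, P1:M(55) | bus: none
[4] P1: load  L0 | P0:I, P1:M(41) | bus: none
[5] P1: store L4 := 1 | P0:I, P1:M(1) | bus: none
[6] P1: store L1 := 15 | P0:I, P1:M(15) | bus: BusRdX
[7] P1: load  L3 | P0:I, P1:E(20) | bus: BusRd
[8] P1: load  L3 | P0:I, P1:E(20) | bus: none
[9] P0: load  L2 | P0:E(90), P1:I | bus: BusRd
[10] P1: load  L3 | P0:I, P1:E(20) | bus: none
[11] P0: store L0 := 12 | P0:M(12), P1:I | bus: BusRdX,Flush
[12] P1: store L2 := 92 | P0:I, P1:M(92) | bus: BusRdX
[13] P1: load  L0 | P0:S(12), P1:S(12) | bus: BusRd,Flush
[14] P1: load  L4 | P0:I, P1:M(1) | bus: none
[15] P0: load  L1 | P0:S(15), P1:S(15) | bus: BusRd,Flush
[16] P1: store L1 := 76 | P0:I, P1:M(76) | bus: BusUpgr
[17] P1: load  L1 | P0:I, P1:M(76) | bus: none
[18] P0: store L3 := 48 | P0:M(48), P1:I | bus: BusRdX
[19] P0: store L0 := 98 | P0:M(98), P1:I | bus: BusUpgr
[20] P0: store L3 := 43 | P0:M(43), P1:I | bus: none
[21] P0: store L1 := 91 | P0:M(91), P1:I | bus: BusRdX,Flush
[22] P0: load  L4 | P0:S(1), P1:S(1) | bus: BusRd,Flush
[23] P1: store L2 := 97 | P0:I, P1:M(97) | bus: none
[24] P0: store L4 := 30 | P0:M(30), P1:I | bus: BusUpgr
[25] P1: load  L3 | P0:S(43), P1:S(43) | bus: BusRd,Flush
[26] P1: load  L3 | P0:S(43), P1:S(43) | bus: none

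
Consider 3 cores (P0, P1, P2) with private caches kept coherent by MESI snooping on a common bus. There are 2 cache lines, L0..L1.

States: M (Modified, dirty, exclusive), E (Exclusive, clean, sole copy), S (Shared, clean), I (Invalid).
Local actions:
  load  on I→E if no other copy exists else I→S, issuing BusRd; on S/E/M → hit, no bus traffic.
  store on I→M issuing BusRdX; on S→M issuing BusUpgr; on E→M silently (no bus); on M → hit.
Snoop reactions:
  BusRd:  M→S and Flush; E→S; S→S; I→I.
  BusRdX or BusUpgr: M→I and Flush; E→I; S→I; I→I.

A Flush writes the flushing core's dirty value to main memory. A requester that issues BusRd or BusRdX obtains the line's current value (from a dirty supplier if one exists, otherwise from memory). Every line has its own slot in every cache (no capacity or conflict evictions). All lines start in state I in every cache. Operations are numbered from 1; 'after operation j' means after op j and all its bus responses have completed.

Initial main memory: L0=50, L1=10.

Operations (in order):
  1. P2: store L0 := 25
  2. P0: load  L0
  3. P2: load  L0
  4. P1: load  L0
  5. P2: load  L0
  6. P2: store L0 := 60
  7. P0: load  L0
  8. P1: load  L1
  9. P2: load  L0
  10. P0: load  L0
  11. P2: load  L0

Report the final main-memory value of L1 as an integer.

[1] P2: store L0 := 25 | P0:I, P1:I, P2:M(25) | bus: BusRdX
[2] P0: load  L0 | P0:S(25), P1:I, P2:S(25) | bus: BusRd,Flush
[3] P2: load  L0 | P0:S(25), P1:I, P2:S(25) | bus: none
[4] P1: load  L0 | P0:S(25), P1:S(25), P2:S(25) | bus: BusRd
[5] P2: load  L0 | P0:S(25), P1:S(25), P2:S(25) | bus: none
[6] P2: store L0 := 60 | P0:I, P1:I, P2:M(60) | bus: BusUpgr
[7] P0: load  L0 | P0:S(60), P1:I, P2:S(60) | bus: BusRd,Flush
[8] P1: load  L1 | P0:I, P1:E(10), P2:I | bus: BusRd
[9] P2: load  L0 | P0:S(60), P1:I, P2:S(60) | bus: none
[10] P0: load  L0 | P0:S(60), P1:I, P2:S(60) | bus: none
[11] P2: load  L0 | P0:S(60), P1:I, P2:S(60) | bus: none

memory[L1] = 10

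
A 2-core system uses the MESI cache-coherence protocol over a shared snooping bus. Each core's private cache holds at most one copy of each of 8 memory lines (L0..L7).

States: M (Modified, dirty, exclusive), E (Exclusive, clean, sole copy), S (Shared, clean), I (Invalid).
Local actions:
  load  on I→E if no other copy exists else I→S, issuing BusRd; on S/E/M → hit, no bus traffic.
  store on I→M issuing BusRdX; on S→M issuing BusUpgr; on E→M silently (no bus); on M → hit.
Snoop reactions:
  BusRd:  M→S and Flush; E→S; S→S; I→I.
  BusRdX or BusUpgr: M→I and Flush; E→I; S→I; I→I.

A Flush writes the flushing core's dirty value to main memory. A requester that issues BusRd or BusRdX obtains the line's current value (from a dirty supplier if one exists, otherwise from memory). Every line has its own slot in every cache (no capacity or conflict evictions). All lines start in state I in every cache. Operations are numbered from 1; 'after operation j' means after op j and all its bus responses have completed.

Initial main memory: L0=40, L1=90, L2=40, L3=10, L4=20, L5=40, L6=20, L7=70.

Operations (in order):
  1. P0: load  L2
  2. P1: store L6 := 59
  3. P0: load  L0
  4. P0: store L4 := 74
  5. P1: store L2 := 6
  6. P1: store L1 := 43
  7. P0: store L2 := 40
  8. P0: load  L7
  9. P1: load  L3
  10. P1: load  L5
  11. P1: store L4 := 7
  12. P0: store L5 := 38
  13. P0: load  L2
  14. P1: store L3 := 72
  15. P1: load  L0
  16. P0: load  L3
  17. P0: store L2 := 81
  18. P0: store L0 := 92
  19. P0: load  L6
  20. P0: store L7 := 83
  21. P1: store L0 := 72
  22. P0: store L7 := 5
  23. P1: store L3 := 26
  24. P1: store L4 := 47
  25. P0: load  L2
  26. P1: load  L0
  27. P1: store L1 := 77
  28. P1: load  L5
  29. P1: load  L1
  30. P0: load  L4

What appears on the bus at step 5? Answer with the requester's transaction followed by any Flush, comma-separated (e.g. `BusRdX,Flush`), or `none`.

  op1 P0: load  L2 → E/I on L2; bus BusRd; mem=40
  op2 P1: store L6 := 59 → I/M on L6; bus BusRdX; mem=20
  op3 P0: load  L0 → E/I on L0; bus BusRd; mem=40
  op4 P0: store L4 := 74 → M/I on L4; bus BusRdX; mem=20
  op5 P1: store L2 := 6 → I/M on L2; bus BusRdX; mem=40
  op6 P1: store L1 := 43 → I/M on L1; bus BusRdX; mem=90
  op7 P0: store L2 := 40 → M/I on L2; bus BusRdX Flush; mem=6
  op8 P0: load  L7 → E/I on L7; bus BusRd; mem=70
  op9 P1: load  L3 → I/E on L3; bus BusRd; mem=10
  op10 P1: load  L5 → I/E on L5; bus BusRd; mem=40
  op11 P1: store L4 := 7 → I/M on L4; bus BusRdX Flush; mem=74
  op12 P0: store L5 := 38 → M/I on L5; bus BusRdX; mem=40
  op13 P0: load  L2 → M/I on L2; bus (none); mem=6
  op14 P1: store L3 := 72 → I/M on L3; bus (none); mem=10
  op15 P1: load  L0 → S/S on L0; bus BusRd; mem=40
  op16 P0: load  L3 → S/S on L3; bus BusRd Flush; mem=72
  op17 P0: store L2 := 81 → M/I on L2; bus (none); mem=6
  op18 P0: store L0 := 92 → M/I on L0; bus BusUpgr; mem=40
  op19 P0: load  L6 → S/S on L6; bus BusRd Flush; mem=59
  op20 P0: store L7 := 83 → M/I on L7; bus (none); mem=70
  op21 P1: store L0 := 72 → I/M on L0; bus BusRdX Flush; mem=92
  op22 P0: store L7 := 5 → M/I on L7; bus (none); mem=70
  op23 P1: store L3 := 26 → I/M on L3; bus BusUpgr; mem=72
  op24 P1: store L4 := 47 → I/M on L4; bus (none); mem=74
  op25 P0: load  L2 → M/I on L2; bus (none); mem=6
  op26 P1: load  L0 → I/M on L0; bus (none); mem=92
  op27 P1: store L1 := 77 → I/M on L1; bus (none); mem=90
  op28 P1: load  L5 → S/S on L5; bus BusRd Flush; mem=38
  op29 P1: load  L1 → I/M on L1; bus (none); mem=90
  op30 P0: load  L4 → S/S on L4; bus BusRd Flush; mem=47

bus = BusRdX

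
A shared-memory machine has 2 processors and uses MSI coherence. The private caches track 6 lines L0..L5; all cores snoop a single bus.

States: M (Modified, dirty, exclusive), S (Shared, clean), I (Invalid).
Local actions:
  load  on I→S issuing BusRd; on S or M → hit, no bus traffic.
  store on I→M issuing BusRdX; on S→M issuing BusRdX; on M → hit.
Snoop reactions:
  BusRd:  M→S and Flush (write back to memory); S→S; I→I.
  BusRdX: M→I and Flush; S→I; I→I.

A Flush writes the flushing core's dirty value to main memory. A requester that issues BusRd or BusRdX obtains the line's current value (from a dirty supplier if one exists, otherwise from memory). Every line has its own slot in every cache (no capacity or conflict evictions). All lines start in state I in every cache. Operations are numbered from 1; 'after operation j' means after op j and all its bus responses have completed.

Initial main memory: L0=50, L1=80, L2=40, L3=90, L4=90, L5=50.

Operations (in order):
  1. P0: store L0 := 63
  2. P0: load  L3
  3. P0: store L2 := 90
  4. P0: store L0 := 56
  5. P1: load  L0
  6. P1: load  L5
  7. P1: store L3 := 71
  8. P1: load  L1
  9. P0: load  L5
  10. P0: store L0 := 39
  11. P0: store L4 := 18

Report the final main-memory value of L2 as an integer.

1. P0: store L0 := 63  bus=[BusRdX]  L0: P0=M P1=I  mem[L0]=50
2. P0: load  L3  bus=[BusRd]  L3: P0=S P1=I  mem[L3]=90
3. P0: store L2 := 90  bus=[BusRdX]  L2: P0=M P1=I  mem[L2]=40
4. P0: store L0 := 56  bus=[-]  L0: P0=M P1=I  mem[L0]=50
5. P1: load  L0  bus=[BusRd,Flush]  L0: P0=S P1=S  mem[L0]=56
6. P1: load  L5  bus=[BusRd]  L5: P0=I P1=S  mem[L5]=50
7. P1: store L3 := 71  bus=[BusRdX]  L3: P0=I P1=M  mem[L3]=90
8. P1: load  L1  bus=[BusRd]  L1: P0=I P1=S  mem[L1]=80
9. P0: load  L5  bus=[BusRd]  L5: P0=S P1=S  mem[L5]=50
10. P0: store L0 := 39  bus=[BusRdX]  L0: P0=M P1=I  mem[L0]=56
11. P0: store L4 := 18  bus=[BusRdX]  L4: P0=M P1=I  mem[L4]=90

memory[L2] = 40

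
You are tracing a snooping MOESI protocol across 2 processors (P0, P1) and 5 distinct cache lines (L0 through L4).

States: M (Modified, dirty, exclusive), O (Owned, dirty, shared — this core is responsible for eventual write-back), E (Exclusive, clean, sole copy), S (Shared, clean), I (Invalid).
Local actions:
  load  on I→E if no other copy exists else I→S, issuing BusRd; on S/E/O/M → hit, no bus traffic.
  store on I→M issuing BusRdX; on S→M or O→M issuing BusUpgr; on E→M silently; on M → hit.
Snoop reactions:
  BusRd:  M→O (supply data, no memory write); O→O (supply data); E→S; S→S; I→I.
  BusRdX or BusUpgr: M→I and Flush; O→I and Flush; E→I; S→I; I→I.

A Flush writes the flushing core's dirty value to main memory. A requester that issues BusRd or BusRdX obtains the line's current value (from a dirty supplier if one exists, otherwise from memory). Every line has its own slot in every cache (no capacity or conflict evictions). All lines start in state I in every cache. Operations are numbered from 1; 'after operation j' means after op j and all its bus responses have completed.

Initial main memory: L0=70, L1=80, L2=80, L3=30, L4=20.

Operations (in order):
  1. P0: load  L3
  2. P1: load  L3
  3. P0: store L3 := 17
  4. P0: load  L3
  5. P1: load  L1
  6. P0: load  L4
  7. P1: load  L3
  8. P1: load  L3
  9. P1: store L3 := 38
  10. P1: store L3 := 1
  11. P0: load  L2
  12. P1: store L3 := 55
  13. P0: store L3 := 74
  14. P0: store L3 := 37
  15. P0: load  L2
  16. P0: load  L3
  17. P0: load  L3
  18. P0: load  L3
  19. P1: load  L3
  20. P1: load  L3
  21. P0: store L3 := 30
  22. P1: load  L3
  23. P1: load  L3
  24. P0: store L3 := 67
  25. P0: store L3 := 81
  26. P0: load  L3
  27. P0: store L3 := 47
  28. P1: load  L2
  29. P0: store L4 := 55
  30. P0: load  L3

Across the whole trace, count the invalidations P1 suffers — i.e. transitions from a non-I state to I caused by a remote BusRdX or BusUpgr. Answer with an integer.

1. P0: load  L3  bus=[BusRd]  L3: P0=E P1=I  mem[L3]=30
2. P1: load  L3  bus=[BusRd]  L3: P0=S P1=S  mem[L3]=30
3. P0: store L3 := 17  bus=[BusUpgr]  L3: P0=M P1=I  mem[L3]=30
4. P0: load  L3  bus=[-]  L3: P0=M P1=I  mem[L3]=30
5. P1: load  L1  bus=[BusRd]  L1: P0=I P1=E  mem[L1]=80
6. P0: load  L4  bus=[BusRd]  L4: P0=E P1=I  mem[L4]=20
7. P1: load  L3  bus=[BusRd]  L3: P0=O P1=S  mem[L3]=30
8. P1: load  L3  bus=[-]  L3: P0=O P1=S  mem[L3]=30
9. P1: store L3 := 38  bus=[BusUpgr,Flush]  L3: P0=I P1=M  mem[L3]=17
10. P1: store L3 := 1  bus=[-]  L3: P0=I P1=M  mem[L3]=17
11. P0: load  L2  bus=[BusRd]  L2: P0=E P1=I  mem[L2]=80
12. P1: store L3 := 55  bus=[-]  L3: P0=I P1=M  mem[L3]=17
13. P0: store L3 := 74  bus=[BusRdX,Flush]  L3: P0=M P1=I  mem[L3]=55
14. P0: store L3 := 37  bus=[-]  L3: P0=M P1=I  mem[L3]=55
15. P0: load  L2  bus=[-]  L2: P0=E P1=I  mem[L2]=80
16. P0: load  L3  bus=[-]  L3: P0=M P1=I  mem[L3]=55
17. P0: load  L3  bus=[-]  L3: P0=M P1=I  mem[L3]=55
18. P0: load  L3  bus=[-]  L3: P0=M P1=I  mem[L3]=55
19. P1: load  L3  bus=[BusRd]  L3: P0=O P1=S  mem[L3]=55
20. P1: load  L3  bus=[-]  L3: P0=O P1=S  mem[L3]=55
21. P0: store L3 := 30  bus=[BusUpgr]  L3: P0=M P1=I  mem[L3]=55
22. P1: load  L3  bus=[BusRd]  L3: P0=O P1=S  mem[L3]=55
23. P1: load  L3  bus=[-]  L3: P0=O P1=S  mem[L3]=55
24. P0: store L3 := 67  bus=[BusUpgr]  L3: P0=M P1=I  mem[L3]=55
25. P0: store L3 := 81  bus=[-]  L3: P0=M P1=I  mem[L3]=55
26. P0: load  L3  bus=[-]  L3: P0=M P1=I  mem[L3]=55
27. P0: store L3 := 47  bus=[-]  L3: P0=M P1=I  mem[L3]=55
28. P1: load  L2  bus=[BusRd]  L2: P0=S P1=S  mem[L2]=80
29. P0: store L4 := 55  bus=[-]  L4: P0=M P1=I  mem[L4]=20
30. P0: load  L3  bus=[-]  L3: P0=M P1=I  mem[L3]=55

invalidations = 4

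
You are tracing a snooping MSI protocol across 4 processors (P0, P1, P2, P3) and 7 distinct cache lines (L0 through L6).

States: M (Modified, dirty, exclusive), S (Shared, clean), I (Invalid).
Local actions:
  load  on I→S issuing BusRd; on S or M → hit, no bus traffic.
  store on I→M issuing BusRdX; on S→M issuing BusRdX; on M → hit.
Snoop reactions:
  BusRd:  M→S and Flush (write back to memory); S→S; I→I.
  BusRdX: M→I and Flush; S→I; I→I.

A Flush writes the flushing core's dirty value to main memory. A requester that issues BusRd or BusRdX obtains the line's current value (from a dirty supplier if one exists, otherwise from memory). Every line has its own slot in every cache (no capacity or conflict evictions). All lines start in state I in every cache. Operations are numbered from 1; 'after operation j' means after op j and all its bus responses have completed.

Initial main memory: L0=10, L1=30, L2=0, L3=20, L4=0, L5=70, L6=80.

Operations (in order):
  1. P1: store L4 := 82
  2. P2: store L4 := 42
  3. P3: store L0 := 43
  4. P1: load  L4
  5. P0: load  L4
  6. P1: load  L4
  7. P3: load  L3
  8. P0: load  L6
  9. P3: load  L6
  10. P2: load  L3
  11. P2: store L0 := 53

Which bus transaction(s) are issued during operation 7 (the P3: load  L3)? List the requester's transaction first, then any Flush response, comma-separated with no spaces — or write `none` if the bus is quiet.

[1] P1: store L4 := 82 | P0:I, P1:M(82), P2:I, P3:I | bus: BusRdX
[2] P2: store L4 := 42 | P0:I, P1:I, P2:M(42), P3:I | bus: BusRdX,Flush
[3] P3: store L0 := 43 | P0:I, P1:I, P2:I, P3:M(43) | bus: BusRdX
[4] P1: load  L4 | P0:I, P1:S(42), P2:S(42), P3:I | bus: BusRd,Flush
[5] P0: load  L4 | P0:S(42), P1:S(42), P2:S(42), P3:I | bus: BusRd
[6] P1: load  L4 | P0:S(42), P1:S(42), P2:S(42), P3:I | bus: none
[7] P3: load  L3 | P0:I, P1:I, P2:I, P3:S(20) | bus: BusRd
[8] P0: load  L6 | P0:S(80), P1:I, P2:I, P3:I | bus: BusRd
[9] P3: load  L6 | P0:S(80), P1:I, P2:I, P3:S(80) | bus: BusRd
[10] P2: load  L3 | P0:I, P1:I, P2:S(20), P3:S(20) | bus: BusRd
[11] P2: store L0 := 53 | P0:I, P1:I, P2:M(53), P3:I | bus: BusRdX,Flush

bus = BusRd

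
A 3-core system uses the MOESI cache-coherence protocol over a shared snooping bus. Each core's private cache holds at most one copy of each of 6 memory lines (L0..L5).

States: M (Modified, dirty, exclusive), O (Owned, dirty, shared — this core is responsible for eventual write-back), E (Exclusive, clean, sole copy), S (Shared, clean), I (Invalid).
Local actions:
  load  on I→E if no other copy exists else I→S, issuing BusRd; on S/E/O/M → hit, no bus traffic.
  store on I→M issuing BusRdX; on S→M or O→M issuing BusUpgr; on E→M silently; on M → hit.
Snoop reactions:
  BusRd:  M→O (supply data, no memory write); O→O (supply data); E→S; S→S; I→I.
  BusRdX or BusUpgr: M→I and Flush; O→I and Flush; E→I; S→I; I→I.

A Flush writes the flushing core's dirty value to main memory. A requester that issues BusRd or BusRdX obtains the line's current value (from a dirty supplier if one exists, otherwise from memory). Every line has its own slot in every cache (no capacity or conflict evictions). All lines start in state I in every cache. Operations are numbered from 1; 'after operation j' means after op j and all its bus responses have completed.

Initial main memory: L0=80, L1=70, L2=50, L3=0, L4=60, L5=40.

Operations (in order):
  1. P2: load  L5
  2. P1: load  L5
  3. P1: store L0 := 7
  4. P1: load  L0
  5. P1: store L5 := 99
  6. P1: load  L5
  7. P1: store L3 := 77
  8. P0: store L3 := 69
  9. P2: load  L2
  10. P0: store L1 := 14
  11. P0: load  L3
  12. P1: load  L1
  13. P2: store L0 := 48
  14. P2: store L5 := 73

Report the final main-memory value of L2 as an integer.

memory[L2] = 50

step 1: P2: load  L5  ⟶  IIE  (L5)  txn=BusRd  M[L5]=40
step 2: P1: load  L5  ⟶  ISS  (L5)  txn=BusRd  M[L5]=40
step 3: P1: store L0 := 7  ⟶  IMI  (L0)  txn=BusRdX  M[L0]=80
step 4: P1: load  L0  ⟶  IMI  (L0)  txn=∅  M[L0]=80
step 5: P1: store L5 := 99  ⟶  IMI  (L5)  txn=BusUpgr  M[L5]=40
step 6: P1: load  L5  ⟶  IMI  (L5)  txn=∅  M[L5]=40
step 7: P1: store L3 := 77  ⟶  IMI  (L3)  txn=BusRdX  M[L3]=0
step 8: P0: store L3 := 69  ⟶  MII  (L3)  txn=BusRdX+Flush  M[L3]=77
step 9: P2: load  L2  ⟶  IIE  (L2)  txn=BusRd  M[L2]=50
step 10: P0: store L1 := 14  ⟶  MII  (L1)  txn=BusRdX  M[L1]=70
step 11: P0: load  L3  ⟶  MII  (L3)  txn=∅  M[L3]=77
step 12: P1: load  L1  ⟶  OSI  (L1)  txn=BusRd  M[L1]=70
step 13: P2: store L0 := 48  ⟶  IIM  (L0)  txn=BusRdX+Flush  M[L0]=7
step 14: P2: store L5 := 73  ⟶  IIM  (L5)  txn=BusRdX+Flush  M[L5]=99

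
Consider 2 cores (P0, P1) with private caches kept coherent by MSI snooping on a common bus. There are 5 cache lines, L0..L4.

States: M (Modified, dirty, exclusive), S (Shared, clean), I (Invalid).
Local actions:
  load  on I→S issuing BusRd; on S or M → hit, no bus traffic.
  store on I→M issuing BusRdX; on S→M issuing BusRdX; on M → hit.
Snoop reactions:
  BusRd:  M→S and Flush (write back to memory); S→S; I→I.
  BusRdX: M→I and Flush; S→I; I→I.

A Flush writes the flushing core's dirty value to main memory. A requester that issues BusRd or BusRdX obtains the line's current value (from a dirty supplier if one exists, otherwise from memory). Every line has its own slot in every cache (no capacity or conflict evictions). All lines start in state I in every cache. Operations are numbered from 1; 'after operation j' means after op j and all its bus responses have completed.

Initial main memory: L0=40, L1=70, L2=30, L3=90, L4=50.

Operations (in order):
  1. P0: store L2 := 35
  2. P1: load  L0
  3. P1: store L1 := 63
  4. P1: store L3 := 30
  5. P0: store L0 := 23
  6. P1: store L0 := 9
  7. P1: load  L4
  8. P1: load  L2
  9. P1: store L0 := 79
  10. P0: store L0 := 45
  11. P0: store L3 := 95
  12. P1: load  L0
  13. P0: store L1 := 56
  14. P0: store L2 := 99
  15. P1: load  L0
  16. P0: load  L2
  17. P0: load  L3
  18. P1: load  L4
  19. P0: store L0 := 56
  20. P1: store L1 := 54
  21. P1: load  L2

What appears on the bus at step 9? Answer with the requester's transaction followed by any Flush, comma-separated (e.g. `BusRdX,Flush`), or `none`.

[1] P0: store L2 := 35 | P0:M(35), P1:I | bus: BusRdX
[2] P1: load  L0 | P0:I, P1:S(40) | bus: BusRd
[3] P1: store L1 := 63 | P0:I, P1:M(63) | bus: BusRdX
[4] P1: store L3 := 30 | P0:I, P1:M(30) | bus: BusRdX
[5] P0: store L0 := 23 | P0:M(23), P1:I | bus: BusRdX
[6] P1: store L0 := 9 | P0:I, P1:M(9) | bus: BusRdX,Flush
[7] P1: load  L4 | P0:I, P1:S(50) | bus: BusRd
[8] P1: load  L2 | P0:S(35), P1:S(35) | bus: BusRd,Flush
[9] P1: store L0 := 79 | P0:I, P1:M(79) | bus: none
[10] P0: store L0 := 45 | P0:M(45), P1:I | bus: BusRdX,Flush
[11] P0: store L3 := 95 | P0:M(95), P1:I | bus: BusRdX,Flush
[12] P1: load  L0 | P0:S(45), P1:S(45) | bus: BusRd,Flush
[13] P0: store L1 := 56 | P0:M(56), P1:I | bus: BusRdX,Flush
[14] P0: store L2 := 99 | P0:M(99), P1:I | bus: BusRdX
[15] P1: load  L0 | P0:S(45), P1:S(45) | bus: none
[16] P0: load  L2 | P0:M(99), P1:I | bus: none
[17] P0: load  L3 | P0:M(95), P1:I | bus: none
[18] P1: load  L4 | P0:I, P1:S(50) | bus: none
[19] P0: store L0 := 56 | P0:M(56), P1:I | bus: BusRdX
[20] P1: store L1 := 54 | P0:I, P1:M(54) | bus: BusRdX,Flush
[21] P1: load  L2 | P0:S(99), P1:S(99) | bus: BusRd,Flush

bus = none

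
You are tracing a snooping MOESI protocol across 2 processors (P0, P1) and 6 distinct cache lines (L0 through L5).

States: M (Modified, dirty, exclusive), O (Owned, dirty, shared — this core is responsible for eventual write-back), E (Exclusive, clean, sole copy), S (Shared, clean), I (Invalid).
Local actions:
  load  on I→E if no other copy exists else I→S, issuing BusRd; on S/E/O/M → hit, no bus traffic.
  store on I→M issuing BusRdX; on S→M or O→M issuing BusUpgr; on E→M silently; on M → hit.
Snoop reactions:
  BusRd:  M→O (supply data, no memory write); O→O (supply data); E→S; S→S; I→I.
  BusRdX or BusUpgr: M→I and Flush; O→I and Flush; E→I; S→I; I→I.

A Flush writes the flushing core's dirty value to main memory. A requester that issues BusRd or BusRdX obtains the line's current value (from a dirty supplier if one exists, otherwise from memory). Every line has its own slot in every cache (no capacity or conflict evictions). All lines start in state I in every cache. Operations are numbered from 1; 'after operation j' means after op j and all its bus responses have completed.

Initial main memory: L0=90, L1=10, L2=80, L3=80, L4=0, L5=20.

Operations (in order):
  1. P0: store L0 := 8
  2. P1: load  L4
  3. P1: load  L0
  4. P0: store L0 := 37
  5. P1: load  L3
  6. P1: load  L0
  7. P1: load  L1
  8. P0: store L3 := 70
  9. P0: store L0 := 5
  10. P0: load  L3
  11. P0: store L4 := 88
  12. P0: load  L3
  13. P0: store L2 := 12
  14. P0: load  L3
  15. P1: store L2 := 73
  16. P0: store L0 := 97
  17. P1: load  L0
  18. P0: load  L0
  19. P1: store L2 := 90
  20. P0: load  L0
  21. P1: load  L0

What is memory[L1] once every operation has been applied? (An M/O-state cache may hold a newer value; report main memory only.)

memory[L1] = 10

1. P0: store L0 := 8  bus=[BusRdX]  L0: P0=M P1=I  mem[L0]=90
2. P1: load  L4  bus=[BusRd]  L4: P0=I P1=E  mem[L4]=0
3. P1: load  L0  bus=[BusRd]  L0: P0=O P1=S  mem[L0]=90
4. P0: store L0 := 37  bus=[BusUpgr]  L0: P0=M P1=I  mem[L0]=90
5. P1: load  L3  bus=[BusRd]  L3: P0=I P1=E  mem[L3]=80
6. P1: load  L0  bus=[BusRd]  L0: P0=O P1=S  mem[L0]=90
7. P1: load  L1  bus=[BusRd]  L1: P0=I P1=E  mem[L1]=10
8. P0: store L3 := 70  bus=[BusRdX]  L3: P0=M P1=I  mem[L3]=80
9. P0: store L0 := 5  bus=[BusUpgr]  L0: P0=M P1=I  mem[L0]=90
10. P0: load  L3  bus=[-]  L3: P0=M P1=I  mem[L3]=80
11. P0: store L4 := 88  bus=[BusRdX]  L4: P0=M P1=I  mem[L4]=0
12. P0: load  L3  bus=[-]  L3: P0=M P1=I  mem[L3]=80
13. P0: store L2 := 12  bus=[BusRdX]  L2: P0=M P1=I  mem[L2]=80
14. P0: load  L3  bus=[-]  L3: P0=M P1=I  mem[L3]=80
15. P1: store L2 := 73  bus=[BusRdX,Flush]  L2: P0=I P1=M  mem[L2]=12
16. P0: store L0 := 97  bus=[-]  L0: P0=M P1=I  mem[L0]=90
17. P1: load  L0  bus=[BusRd]  L0: P0=O P1=S  mem[L0]=90
18. P0: load  L0  bus=[-]  L0: P0=O P1=S  mem[L0]=90
19. P1: store L2 := 90  bus=[-]  L2: P0=I P1=M  mem[L2]=12
20. P0: load  L0  bus=[-]  L0: P0=O P1=S  mem[L0]=90
21. P1: load  L0  bus=[-]  L0: P0=O P1=S  mem[L0]=90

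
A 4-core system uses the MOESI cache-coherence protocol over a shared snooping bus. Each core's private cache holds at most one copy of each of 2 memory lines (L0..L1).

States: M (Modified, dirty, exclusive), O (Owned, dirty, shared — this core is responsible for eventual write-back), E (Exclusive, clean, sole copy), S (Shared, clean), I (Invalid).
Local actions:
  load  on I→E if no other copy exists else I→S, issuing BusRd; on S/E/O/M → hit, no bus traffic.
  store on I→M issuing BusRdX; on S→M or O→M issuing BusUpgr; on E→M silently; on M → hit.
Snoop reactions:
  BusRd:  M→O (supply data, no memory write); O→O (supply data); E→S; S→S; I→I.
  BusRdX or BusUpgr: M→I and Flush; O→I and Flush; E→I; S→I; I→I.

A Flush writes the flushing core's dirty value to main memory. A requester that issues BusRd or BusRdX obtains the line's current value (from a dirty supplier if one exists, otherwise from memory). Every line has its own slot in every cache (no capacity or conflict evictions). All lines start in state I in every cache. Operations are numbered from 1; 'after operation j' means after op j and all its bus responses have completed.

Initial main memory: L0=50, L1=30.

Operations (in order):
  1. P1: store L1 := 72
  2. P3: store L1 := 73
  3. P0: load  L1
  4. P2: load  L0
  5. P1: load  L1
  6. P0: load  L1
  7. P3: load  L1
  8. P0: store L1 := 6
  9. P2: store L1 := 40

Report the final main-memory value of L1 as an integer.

  op1 P1: store L1 := 72 → I/M/I/I on L1; bus BusRdX; mem=30
  op2 P3: store L1 := 73 → I/I/I/M on L1; bus BusRdX Flush; mem=72
  op3 P0: load  L1 → S/I/I/O on L1; bus BusRd; mem=72
  op4 P2: load  L0 → I/I/E/I on L0; bus BusRd; mem=50
  op5 P1: load  L1 → S/S/I/O on L1; bus BusRd; mem=72
  op6 P0: load  L1 → S/S/I/O on L1; bus (none); mem=72
  op7 P3: load  L1 → S/S/I/O on L1; bus (none); mem=72
  op8 P0: store L1 := 6 → M/I/I/I on L1; bus BusUpgr Flush; mem=73
  op9 P2: store L1 := 40 → I/I/M/I on L1; bus BusRdX Flush; mem=6

memory[L1] = 6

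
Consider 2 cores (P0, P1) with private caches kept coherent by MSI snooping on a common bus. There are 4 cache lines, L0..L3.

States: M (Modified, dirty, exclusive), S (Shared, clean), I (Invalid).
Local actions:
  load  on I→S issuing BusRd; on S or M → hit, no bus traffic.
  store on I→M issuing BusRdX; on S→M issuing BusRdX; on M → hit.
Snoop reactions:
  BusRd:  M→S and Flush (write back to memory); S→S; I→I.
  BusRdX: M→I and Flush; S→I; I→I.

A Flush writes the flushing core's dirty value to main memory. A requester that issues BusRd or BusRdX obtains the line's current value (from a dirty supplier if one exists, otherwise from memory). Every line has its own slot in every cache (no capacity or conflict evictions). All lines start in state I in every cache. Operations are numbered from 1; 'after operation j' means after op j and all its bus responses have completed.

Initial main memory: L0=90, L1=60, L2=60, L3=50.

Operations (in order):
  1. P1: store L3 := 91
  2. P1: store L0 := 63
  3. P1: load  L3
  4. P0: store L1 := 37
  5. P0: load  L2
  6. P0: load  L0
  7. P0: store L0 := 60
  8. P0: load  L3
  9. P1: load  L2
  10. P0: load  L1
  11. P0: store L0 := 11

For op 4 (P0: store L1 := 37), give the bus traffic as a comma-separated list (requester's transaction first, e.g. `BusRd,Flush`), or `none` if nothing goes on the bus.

bus = BusRdX

step 1: P1: store L3 := 91  ⟶  IM  (L3)  txn=BusRdX  M[L3]=50
step 2: P1: store L0 := 63  ⟶  IM  (L0)  txn=BusRdX  M[L0]=90
step 3: P1: load  L3  ⟶  IM  (L3)  txn=∅  M[L3]=50
step 4: P0: store L1 := 37  ⟶  MI  (L1)  txn=BusRdX  M[L1]=60
step 5: P0: load  L2  ⟶  SI  (L2)  txn=BusRd  M[L2]=60
step 6: P0: load  L0  ⟶  SS  (L0)  txn=BusRd+Flush  M[L0]=63
step 7: P0: store L0 := 60  ⟶  MI  (L0)  txn=BusRdX  M[L0]=63
step 8: P0: load  L3  ⟶  SS  (L3)  txn=BusRd+Flush  M[L3]=91
step 9: P1: load  L2  ⟶  SS  (L2)  txn=BusRd  M[L2]=60
step 10: P0: load  L1  ⟶  MI  (L1)  txn=∅  M[L1]=60
step 11: P0: store L0 := 11  ⟶  MI  (L0)  txn=∅  M[L0]=63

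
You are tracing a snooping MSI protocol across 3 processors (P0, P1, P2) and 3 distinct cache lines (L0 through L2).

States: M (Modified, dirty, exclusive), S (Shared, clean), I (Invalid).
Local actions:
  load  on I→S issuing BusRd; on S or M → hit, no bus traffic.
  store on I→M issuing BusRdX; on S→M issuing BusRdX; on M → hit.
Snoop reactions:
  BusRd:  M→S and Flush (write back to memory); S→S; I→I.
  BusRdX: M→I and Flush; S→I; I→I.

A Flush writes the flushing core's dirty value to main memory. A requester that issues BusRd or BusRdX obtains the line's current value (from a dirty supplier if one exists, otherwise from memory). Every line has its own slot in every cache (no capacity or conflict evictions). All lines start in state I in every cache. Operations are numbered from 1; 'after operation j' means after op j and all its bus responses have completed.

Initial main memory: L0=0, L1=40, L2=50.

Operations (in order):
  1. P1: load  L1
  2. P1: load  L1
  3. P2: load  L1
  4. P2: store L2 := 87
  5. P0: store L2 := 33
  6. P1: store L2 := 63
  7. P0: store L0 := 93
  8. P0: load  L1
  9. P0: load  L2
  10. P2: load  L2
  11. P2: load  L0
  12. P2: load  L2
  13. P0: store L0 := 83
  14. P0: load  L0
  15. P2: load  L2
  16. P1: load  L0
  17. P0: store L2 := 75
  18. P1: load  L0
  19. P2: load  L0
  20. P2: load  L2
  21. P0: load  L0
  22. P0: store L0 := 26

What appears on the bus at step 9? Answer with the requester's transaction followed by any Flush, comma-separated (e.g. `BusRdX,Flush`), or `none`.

bus = BusRd,Flush

step 1: P1: load  L1  ⟶  ISI  (L1)  txn=BusRd  M[L1]=40
step 2: P1: load  L1  ⟶  ISI  (L1)  txn=∅  M[L1]=40
step 3: P2: load  L1  ⟶  ISS  (L1)  txn=BusRd  M[L1]=40
step 4: P2: store L2 := 87  ⟶  IIM  (L2)  txn=BusRdX  M[L2]=50
step 5: P0: store L2 := 33  ⟶  MII  (L2)  txn=BusRdX+Flush  M[L2]=87
step 6: P1: store L2 := 63  ⟶  IMI  (L2)  txn=BusRdX+Flush  M[L2]=33
step 7: P0: store L0 := 93  ⟶  MII  (L0)  txn=BusRdX  M[L0]=0
step 8: P0: load  L1  ⟶  SSS  (L1)  txn=BusRd  M[L1]=40
step 9: P0: load  L2  ⟶  SSI  (L2)  txn=BusRd+Flush  M[L2]=63
step 10: P2: load  L2  ⟶  SSS  (L2)  txn=BusRd  M[L2]=63
step 11: P2: load  L0  ⟶  SIS  (L0)  txn=BusRd+Flush  M[L0]=93
step 12: P2: load  L2  ⟶  SSS  (L2)  txn=∅  M[L2]=63
step 13: P0: store L0 := 83  ⟶  MII  (L0)  txn=BusRdX  M[L0]=93
step 14: P0: load  L0  ⟶  MII  (L0)  txn=∅  M[L0]=93
step 15: P2: load  L2  ⟶  SSS  (L2)  txn=∅  M[L2]=63
step 16: P1: load  L0  ⟶  SSI  (L0)  txn=BusRd+Flush  M[L0]=83
step 17: P0: store L2 := 75  ⟶  MII  (L2)  txn=BusRdX  M[L2]=63
step 18: P1: load  L0  ⟶  SSI  (L0)  txn=∅  M[L0]=83
step 19: P2: load  L0  ⟶  SSS  (L0)  txn=BusRd  M[L0]=83
step 20: P2: load  L2  ⟶  SIS  (L2)  txn=BusRd+Flush  M[L2]=75
step 21: P0: load  L0  ⟶  SSS  (L0)  txn=∅  M[L0]=83
step 22: P0: store L0 := 26  ⟶  MII  (L0)  txn=BusRdX  M[L0]=83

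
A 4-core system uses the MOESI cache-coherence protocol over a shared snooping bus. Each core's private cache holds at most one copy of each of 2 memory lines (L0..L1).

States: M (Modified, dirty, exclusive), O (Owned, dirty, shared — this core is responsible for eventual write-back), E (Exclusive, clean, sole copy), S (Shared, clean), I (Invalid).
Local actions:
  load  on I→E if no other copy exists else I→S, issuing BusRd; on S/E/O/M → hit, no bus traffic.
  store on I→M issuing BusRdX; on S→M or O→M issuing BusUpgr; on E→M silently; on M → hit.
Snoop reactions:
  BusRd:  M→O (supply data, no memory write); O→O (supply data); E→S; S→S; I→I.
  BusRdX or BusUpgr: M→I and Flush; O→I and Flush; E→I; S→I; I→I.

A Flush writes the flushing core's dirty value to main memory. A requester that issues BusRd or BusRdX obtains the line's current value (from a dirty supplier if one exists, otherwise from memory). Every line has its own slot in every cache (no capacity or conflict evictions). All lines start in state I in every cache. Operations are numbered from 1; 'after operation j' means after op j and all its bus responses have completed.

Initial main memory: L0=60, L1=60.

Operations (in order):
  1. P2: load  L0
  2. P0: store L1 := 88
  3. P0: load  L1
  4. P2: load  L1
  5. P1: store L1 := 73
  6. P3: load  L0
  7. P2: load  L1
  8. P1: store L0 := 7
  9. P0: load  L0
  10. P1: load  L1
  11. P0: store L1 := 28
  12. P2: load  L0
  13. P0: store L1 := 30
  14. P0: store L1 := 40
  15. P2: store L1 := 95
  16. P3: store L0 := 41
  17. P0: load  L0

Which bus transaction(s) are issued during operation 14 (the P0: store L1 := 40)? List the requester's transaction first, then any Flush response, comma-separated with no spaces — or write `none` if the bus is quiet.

bus = none

[1] P2: load  L0 | P0:I, P1:I, P2:E(60), P3:I | bus: BusRd
[2] P0: store L1 := 88 | P0:M(88), P1:I, P2:I, P3:I | bus: BusRdX
[3] P0: load  L1 | P0:M(88), P1:I, P2:I, P3:I | bus: none
[4] P2: load  L1 | P0:O(88), P1:I, P2:S(88), P3:I | bus: BusRd
[5] P1: store L1 := 73 | P0:I, P1:M(73), P2:I, P3:I | bus: BusRdX,Flush
[6] P3: load  L0 | P0:I, P1:I, P2:S(60), P3:S(60) | bus: BusRd
[7] P2: load  L1 | P0:I, P1:O(73), P2:S(73), P3:I | bus: BusRd
[8] P1: store L0 := 7 | P0:I, P1:M(7), P2:I, P3:I | bus: BusRdX
[9] P0: load  L0 | P0:S(7), P1:O(7), P2:I, P3:I | bus: BusRd
[10] P1: load  L1 | P0:I, P1:O(73), P2:S(73), P3:I | bus: none
[11] P0: store L1 := 28 | P0:M(28), P1:I, P2:I, P3:I | bus: BusRdX,Flush
[12] P2: load  L0 | P0:S(7), P1:O(7), P2:S(7), P3:I | bus: BusRd
[13] P0: store L1 := 30 | P0:M(30), P1:I, P2:I, P3:I | bus: none
[14] P0: store L1 := 40 | P0:M(40), P1:I, P2:I, P3:I | bus: none
[15] P2: store L1 := 95 | P0:I, P1:I, P2:M(95), P3:I | bus: BusRdX,Flush
[16] P3: store L0 := 41 | P0:I, P1:I, P2:I, P3:M(41) | bus: BusRdX,Flush
[17] P0: load  L0 | P0:S(41), P1:I, P2:I, P3:O(41) | bus: BusRd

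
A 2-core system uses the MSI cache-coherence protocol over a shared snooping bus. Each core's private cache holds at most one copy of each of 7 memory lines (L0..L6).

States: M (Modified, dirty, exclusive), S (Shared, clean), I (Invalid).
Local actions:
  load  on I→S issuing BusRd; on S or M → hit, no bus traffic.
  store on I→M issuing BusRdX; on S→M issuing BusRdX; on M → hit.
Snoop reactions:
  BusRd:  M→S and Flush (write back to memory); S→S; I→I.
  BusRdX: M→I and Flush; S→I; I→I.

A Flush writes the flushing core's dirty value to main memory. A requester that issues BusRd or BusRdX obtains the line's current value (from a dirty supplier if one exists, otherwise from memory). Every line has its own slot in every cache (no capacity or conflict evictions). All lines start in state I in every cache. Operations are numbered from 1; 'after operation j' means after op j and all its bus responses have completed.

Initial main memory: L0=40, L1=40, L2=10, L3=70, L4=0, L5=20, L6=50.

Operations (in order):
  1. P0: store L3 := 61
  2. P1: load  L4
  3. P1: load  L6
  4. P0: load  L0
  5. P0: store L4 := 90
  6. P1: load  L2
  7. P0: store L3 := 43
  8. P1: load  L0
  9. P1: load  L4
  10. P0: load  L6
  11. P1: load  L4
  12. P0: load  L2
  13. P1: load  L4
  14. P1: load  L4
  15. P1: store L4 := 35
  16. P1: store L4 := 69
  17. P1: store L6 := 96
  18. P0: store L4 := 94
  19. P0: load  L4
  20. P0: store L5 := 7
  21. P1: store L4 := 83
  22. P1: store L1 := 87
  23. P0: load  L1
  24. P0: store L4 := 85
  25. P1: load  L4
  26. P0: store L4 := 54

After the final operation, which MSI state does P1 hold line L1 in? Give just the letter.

state = S

[1] P0: store L3 := 61 | P0:M(61), P1:I | bus: BusRdX
[2] P1: load  L4 | P0:I, P1:S(0) | bus: BusRd
[3] P1: load  L6 | P0:I, P1:S(50) | bus: BusRd
[4] P0: load  L0 | P0:S(40), P1:I | bus: BusRd
[5] P0: store L4 := 90 | P0:M(90), P1:I | bus: BusRdX
[6] P1: load  L2 | P0:I, P1:S(10) | bus: BusRd
[7] P0: store L3 := 43 | P0:M(43), P1:I | bus: none
[8] P1: load  L0 | P0:S(40), P1:S(40) | bus: BusRd
[9] P1: load  L4 | P0:S(90), P1:S(90) | bus: BusRd,Flush
[10] P0: load  L6 | P0:S(50), P1:S(50) | bus: BusRd
[11] P1: load  L4 | P0:S(90), P1:S(90) | bus: none
[12] P0: load  L2 | P0:S(10), P1:S(10) | bus: BusRd
[13] P1: load  L4 | P0:S(90), P1:S(90) | bus: none
[14] P1: load  L4 | P0:S(90), P1:S(90) | bus: none
[15] P1: store L4 := 35 | P0:I, P1:M(35) | bus: BusRdX
[16] P1: store L4 := 69 | P0:I, P1:M(69) | bus: none
[17] P1: store L6 := 96 | P0:I, P1:M(96) | bus: BusRdX
[18] P0: store L4 := 94 | P0:M(94), P1:I | bus: BusRdX,Flush
[19] P0: load  L4 | P0:M(94), P1:I | bus: none
[20] P0: store L5 := 7 | P0:M(7), P1:I | bus: BusRdX
[21] P1: store L4 := 83 | P0:I, P1:M(83) | bus: BusRdX,Flush
[22] P1: store L1 := 87 | P0:I, P1:M(87) | bus: BusRdX
[23] P0: load  L1 | P0:S(87), P1:S(87) | bus: BusRd,Flush
[24] P0: store L4 := 85 | P0:M(85), P1:I | bus: BusRdX,Flush
[25] P1: load  L4 | P0:S(85), P1:S(85) | bus: BusRd,Flush
[26] P0: store L4 := 54 | P0:M(54), P1:I | bus: BusRdX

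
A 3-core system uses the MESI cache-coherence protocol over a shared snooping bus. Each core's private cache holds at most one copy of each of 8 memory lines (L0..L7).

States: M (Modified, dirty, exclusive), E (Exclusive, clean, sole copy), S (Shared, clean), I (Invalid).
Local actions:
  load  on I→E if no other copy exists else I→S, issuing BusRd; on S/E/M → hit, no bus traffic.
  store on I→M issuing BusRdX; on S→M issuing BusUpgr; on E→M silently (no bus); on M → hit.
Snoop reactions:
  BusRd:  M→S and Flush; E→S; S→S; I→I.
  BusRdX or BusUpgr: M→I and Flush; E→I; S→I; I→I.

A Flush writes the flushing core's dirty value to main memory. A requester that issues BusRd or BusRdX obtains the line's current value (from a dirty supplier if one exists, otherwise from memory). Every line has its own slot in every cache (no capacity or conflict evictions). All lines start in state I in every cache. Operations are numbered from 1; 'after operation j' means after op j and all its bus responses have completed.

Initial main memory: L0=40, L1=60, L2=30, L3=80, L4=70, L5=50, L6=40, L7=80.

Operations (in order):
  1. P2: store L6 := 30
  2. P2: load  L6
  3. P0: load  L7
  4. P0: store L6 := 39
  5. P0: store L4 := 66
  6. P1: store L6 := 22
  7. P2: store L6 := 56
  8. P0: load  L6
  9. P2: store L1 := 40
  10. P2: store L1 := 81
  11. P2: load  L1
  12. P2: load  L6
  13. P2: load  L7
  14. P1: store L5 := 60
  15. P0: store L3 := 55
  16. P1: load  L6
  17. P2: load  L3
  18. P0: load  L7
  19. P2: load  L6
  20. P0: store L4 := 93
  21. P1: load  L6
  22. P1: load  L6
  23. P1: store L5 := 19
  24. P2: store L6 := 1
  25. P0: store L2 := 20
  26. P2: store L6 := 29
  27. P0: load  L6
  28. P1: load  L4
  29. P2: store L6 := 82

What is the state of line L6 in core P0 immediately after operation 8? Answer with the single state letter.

1. P2: store L6 := 30  bus=[BusRdX]  L6: P0=I P1=I P2=M  mem[L6]=40
2. P2: load  L6  bus=[-]  L6: P0=I P1=I P2=M  mem[L6]=40
3. P0: load  L7  bus=[BusRd]  L7: P0=E P1=I P2=I  mem[L7]=80
4. P0: store L6 := 39  bus=[BusRdX,Flush]  L6: P0=M P1=I P2=I  mem[L6]=30
5. P0: store L4 := 66  bus=[BusRdX]  L4: P0=M P1=I P2=I  mem[L4]=70
6. P1: store L6 := 22  bus=[BusRdX,Flush]  L6: P0=I P1=M P2=I  mem[L6]=39
7. P2: store L6 := 56  bus=[BusRdX,Flush]  L6: P0=I P1=I P2=M  mem[L6]=22
8. P0: load  L6  bus=[BusRd,Flush]  L6: P0=S P1=I P2=S  mem[L6]=56
9. P2: store L1 := 40  bus=[BusRdX]  L1: P0=I P1=I P2=M  mem[L1]=60
10. P2: store L1 := 81  bus=[-]  L1: P0=I P1=I P2=M  mem[L1]=60
11. P2: load  L1  bus=[-]  L1: P0=I P1=I P2=M  mem[L1]=60
12. P2: load  L6  bus=[-]  L6: P0=S P1=I P2=S  mem[L6]=56
13. P2: load  L7  bus=[BusRd]  L7: P0=S P1=I P2=S  mem[L7]=80
14. P1: store L5 := 60  bus=[BusRdX]  L5: P0=I P1=M P2=I  mem[L5]=50
15. P0: store L3 := 55  bus=[BusRdX]  L3: P0=M P1=I P2=I  mem[L3]=80
16. P1: load  L6  bus=[BusRd]  L6: P0=S P1=S P2=S  mem[L6]=56
17. P2: load  L3  bus=[BusRd,Flush]  L3: P0=S P1=I P2=S  mem[L3]=55
18. P0: load  L7  bus=[-]  L7: P0=S P1=I P2=S  mem[L7]=80
19. P2: load  L6  bus=[-]  L6: P0=S P1=S P2=S  mem[L6]=56
20. P0: store L4 := 93  bus=[-]  L4: P0=M P1=I P2=I  mem[L4]=70
21. P1: load  L6  bus=[-]  L6: P0=S P1=S P2=S  mem[L6]=56
22. P1: load  L6  bus=[-]  L6: P0=S P1=S P2=S  mem[L6]=56
23. P1: store L5 := 19  bus=[-]  L5: P0=I P1=M P2=I  mem[L5]=50
24. P2: store L6 := 1  bus=[BusUpgr]  L6: P0=I P1=I P2=M  mem[L6]=56
25. P0: store L2 := 20  bus=[BusRdX]  L2: P0=M P1=I P2=I  mem[L2]=30
26. P2: store L6 := 29  bus=[-]  L6: P0=I P1=I P2=M  mem[L6]=56
27. P0: load  L6  bus=[BusRd,Flush]  L6: P0=S P1=I P2=S  mem[L6]=29
28. P1: load  L4  bus=[BusRd,Flush]  L4: P0=S P1=S P2=I  mem[L4]=93
29. P2: store L6 := 82  bus=[BusUpgr]  L6: P0=I P1=I P2=M  mem[L6]=29

state = S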